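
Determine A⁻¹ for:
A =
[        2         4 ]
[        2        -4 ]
det(A) = -16
A⁻¹ =
[      1/4       1/4 ]
[      1/8      -1/8 ]

For a 2×2 matrix A = [[a, b], [c, d]] with det(A) ≠ 0, A⁻¹ = (1/det(A)) * [[d, -b], [-c, a]].
det(A) = (2)*(-4) - (4)*(2) = -8 - 8 = -16.
A⁻¹ = (1/-16) * [[-4, -4], [-2, 2]].
Dividing each entry by -16 and reducing:
A⁻¹ =
[      1/4       1/4 ]
[      1/8      -1/8 ]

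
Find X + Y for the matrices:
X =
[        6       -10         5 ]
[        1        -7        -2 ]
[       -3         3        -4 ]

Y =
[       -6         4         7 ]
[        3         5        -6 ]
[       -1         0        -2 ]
X + Y =
[        0        -6        12 ]
[        4        -2        -8 ]
[       -4         3        -6 ]

Matrix addition is elementwise: (X+Y)[i][j] = X[i][j] + Y[i][j].
  (X+Y)[0][0] = (6) + (-6) = 0
  (X+Y)[0][1] = (-10) + (4) = -6
  (X+Y)[0][2] = (5) + (7) = 12
  (X+Y)[1][0] = (1) + (3) = 4
  (X+Y)[1][1] = (-7) + (5) = -2
  (X+Y)[1][2] = (-2) + (-6) = -8
  (X+Y)[2][0] = (-3) + (-1) = -4
  (X+Y)[2][1] = (3) + (0) = 3
  (X+Y)[2][2] = (-4) + (-2) = -6
X + Y =
[        0        -6        12 ]
[        4        -2        -8 ]
[       -4         3        -6 ]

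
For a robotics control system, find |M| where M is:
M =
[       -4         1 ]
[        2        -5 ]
det(M) = 18

For a 2×2 matrix [[a, b], [c, d]], det = a*d - b*c.
det(M) = (-4)*(-5) - (1)*(2) = 20 - 2 = 18.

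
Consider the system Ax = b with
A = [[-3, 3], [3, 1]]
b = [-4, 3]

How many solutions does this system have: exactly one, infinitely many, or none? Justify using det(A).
Exactly one solution

Compute det(A) = (-3)*(1) - (3)*(3) = -12.
Because det(A) ≠ 0, A is invertible and Ax = b has a unique solution for every b (here x = A⁻¹ b).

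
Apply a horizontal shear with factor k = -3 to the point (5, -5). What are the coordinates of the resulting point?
(20, -5)

Shear matrix for horizontal shear with factor k = -3:
[[1, -3], [0, 1]]
Result: (5, -5) → (20, -5)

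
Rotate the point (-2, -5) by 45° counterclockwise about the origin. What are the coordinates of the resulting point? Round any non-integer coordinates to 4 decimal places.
(2.1213, -4.9497)

Rotation matrix R(θ) = [[cos θ, -sin θ], [sin θ, cos θ]]; for θ = 45°:
R = [[√2/2, -√2/2], [√2/2, √2/2]]
Result: R × [-2, -5]ᵀ = [√2/2·-2 + (-√2/2)·-5, √2/2·-2 + (√2/2)·-5]ᵀ = (2.1213, -4.9497)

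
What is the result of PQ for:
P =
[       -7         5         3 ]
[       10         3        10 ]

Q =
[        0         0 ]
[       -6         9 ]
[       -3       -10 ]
PQ =
[      -39        15 ]
[      -48       -73 ]

Matrix multiplication: (PQ)[i][j] = sum over k of P[i][k] * Q[k][j].
  (PQ)[0][0] = (-7)*(0) + (5)*(-6) + (3)*(-3) = -39
  (PQ)[0][1] = (-7)*(0) + (5)*(9) + (3)*(-10) = 15
  (PQ)[1][0] = (10)*(0) + (3)*(-6) + (10)*(-3) = -48
  (PQ)[1][1] = (10)*(0) + (3)*(9) + (10)*(-10) = -73
PQ =
[      -39        15 ]
[      -48       -73 ]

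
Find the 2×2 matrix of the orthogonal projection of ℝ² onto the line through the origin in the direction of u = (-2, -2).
[[1/2, 1/2], [1/2, 1/2]]

The orthogonal projection onto the line spanned by a nonzero vector u = (a, b) has matrix P = (u uᵀ) / (uᵀ u) = (1/(a² + b²)) · [[a², ab], [ab, b²]].
Here u = (-2, -2), so a² + b² = 4 + 4 = 8.
P = (1/8) · [[4, 4], [4, 4]] = [[1/2, 1/2], [1/2, 1/2]].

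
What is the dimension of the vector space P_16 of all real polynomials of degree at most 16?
Dimension = 17

A polynomial of degree at most 16 can be written as a₀ + a₁x + a₂x² + … + a_16x^16, with 17 free coefficients a₀, …, a_16.
The set {1, x, x², …, x^16} is a basis: it spans P_16 (every such polynomial is a linear combination of these) and is linearly independent (a polynomial is zero iff all its coefficients are zero).
Therefore dim(P_16) = 16 + 1 = 17.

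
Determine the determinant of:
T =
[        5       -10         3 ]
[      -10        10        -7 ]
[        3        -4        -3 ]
det(T) = 250

Expand along row 0 (cofactor expansion): det(T) = a*(e*i - f*h) - b*(d*i - f*g) + c*(d*h - e*g), where the 3×3 is [[a, b, c], [d, e, f], [g, h, i]].
Minor M_00 = (10)*(-3) - (-7)*(-4) = -30 - 28 = -58.
Minor M_01 = (-10)*(-3) - (-7)*(3) = 30 + 21 = 51.
Minor M_02 = (-10)*(-4) - (10)*(3) = 40 - 30 = 10.
det(T) = (5)*(-58) - (-10)*(51) + (3)*(10) = -290 + 510 + 30 = 250.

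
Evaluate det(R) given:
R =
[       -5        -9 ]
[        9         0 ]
det(R) = 81

For a 2×2 matrix [[a, b], [c, d]], det = a*d - b*c.
det(R) = (-5)*(0) - (-9)*(9) = 0 + 81 = 81.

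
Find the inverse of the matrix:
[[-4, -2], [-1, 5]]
[[-5/22, -1/11], [-1/22, 2/11]]

For [[a,b],[c,d]], inverse = (1/det)·[[d,-b],[-c,a]]
det = -4·5 - -2·-1 = -22
Inverse = (1/-22)·[[5, 2], [1, -4]]
        = [[-5/22, -1/11], [-1/22, 2/11]]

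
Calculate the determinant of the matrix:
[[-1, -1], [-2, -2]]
0

For a 2×2 matrix [[a, b], [c, d]], det = ad - bc
det = (-1)(-2) - (-1)(-2) = 2 - 2 = 0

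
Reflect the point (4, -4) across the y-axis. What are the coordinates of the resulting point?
(-4, -4)

Reflection across y-axis: (4, -4) → (-4, -4)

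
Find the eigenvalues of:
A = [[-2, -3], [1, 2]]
λ = -1, 1

Solve det(A - λI) = 0. For a 2×2 matrix this is λ² - (trace)λ + det = 0.
trace(A) = -2 + 2 = 0.
det(A) = (-2)*(2) - (-3)*(1) = -4 + 3 = -1.
Characteristic equation: λ² - (0)λ + (-1) = 0.
Discriminant: (0)² - 4*(-1) = 0 + 4 = 4.
Roots: λ = (0 ± √4) / 2 = -1, 1.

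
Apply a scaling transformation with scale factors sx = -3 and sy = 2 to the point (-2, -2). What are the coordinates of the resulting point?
(6, -4)

Scaling matrix:
[[-3, 0], [0, 2]]
Result: (-2 × -3, -2 × 2) = (6, -4)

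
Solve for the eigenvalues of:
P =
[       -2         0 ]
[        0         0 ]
λ = -2, 0

Solve det(P - λI) = 0. For a 2×2 matrix the characteristic equation is λ² - (trace)λ + det = 0.
trace(P) = a + d = -2 + 0 = -2.
det(P) = a*d - b*c = (-2)*(0) - (0)*(0) = 0 - 0 = 0.
Characteristic equation: λ² - (-2)λ + (0) = 0.
Discriminant = (-2)² - 4*(0) = 4 - 0 = 4.
λ = (-2 ± √4) / 2 = (-2 ± 2) / 2 = -2, 0.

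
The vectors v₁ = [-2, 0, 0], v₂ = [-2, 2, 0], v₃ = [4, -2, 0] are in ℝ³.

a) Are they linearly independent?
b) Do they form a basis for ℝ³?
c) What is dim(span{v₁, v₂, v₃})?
Not independent, not a basis, dim(span) = 2

Check whether v₃ can be written as a linear combination of v₁ and v₂.
v₃ = (-1)·v₁ + (-1)·v₂ = [4, -2, 0], so the three vectors are linearly dependent.
Thus they do not form a basis for ℝ³, and dim(span{v₁, v₂, v₃}) = 2 (spanned by v₁ and v₂).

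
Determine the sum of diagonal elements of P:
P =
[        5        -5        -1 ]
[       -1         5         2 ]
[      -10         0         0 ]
tr(P) = 5 + 5 + 0 = 10

The trace of a square matrix is the sum of its diagonal entries.
Diagonal entries of P: P[0][0] = 5, P[1][1] = 5, P[2][2] = 0.
tr(P) = 5 + 5 + 0 = 10.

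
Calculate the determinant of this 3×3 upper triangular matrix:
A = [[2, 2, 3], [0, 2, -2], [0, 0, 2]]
8

The determinant of a triangular matrix is the product of its diagonal entries (the off-diagonal entries above the diagonal do not affect it).
det(A) = (2) * (2) * (2) = 8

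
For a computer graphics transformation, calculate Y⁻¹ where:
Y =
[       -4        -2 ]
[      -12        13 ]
det(Y) = -76
Y⁻¹ =
[   -13/76     -1/38 ]
[    -3/19      1/19 ]

For a 2×2 matrix Y = [[a, b], [c, d]] with det(Y) ≠ 0, Y⁻¹ = (1/det(Y)) * [[d, -b], [-c, a]].
det(Y) = (-4)*(13) - (-2)*(-12) = -52 - 24 = -76.
Y⁻¹ = (1/-76) * [[13, 2], [12, -4]].
Dividing each entry by -76 and reducing:
Y⁻¹ =
[   -13/76     -1/38 ]
[    -3/19      1/19 ]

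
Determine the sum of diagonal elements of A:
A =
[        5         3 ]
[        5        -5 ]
tr(A) = 5 - 5 = 0

The trace of a square matrix is the sum of its diagonal entries.
Diagonal entries of A: A[0][0] = 5, A[1][1] = -5.
tr(A) = 5 - 5 = 0.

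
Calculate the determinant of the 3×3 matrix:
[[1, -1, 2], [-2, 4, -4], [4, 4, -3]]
-22

Expansion along first row:
det = 1·det([[4,-4],[4,-3]]) - -1·det([[-2,-4],[4,-3]]) + 2·det([[-2,4],[4,4]])
    = 1·(4·-3 - -4·4) - -1·(-2·-3 - -4·4) + 2·(-2·4 - 4·4)
    = 1·4 - -1·22 + 2·-24
    = 4 + 22 + -48 = -22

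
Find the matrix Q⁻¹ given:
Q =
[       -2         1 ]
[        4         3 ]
det(Q) = -10
Q⁻¹ =
[    -3/10      1/10 ]
[      2/5       1/5 ]

For a 2×2 matrix Q = [[a, b], [c, d]] with det(Q) ≠ 0, Q⁻¹ = (1/det(Q)) * [[d, -b], [-c, a]].
det(Q) = (-2)*(3) - (1)*(4) = -6 - 4 = -10.
Q⁻¹ = (1/-10) * [[3, -1], [-4, -2]].
Dividing each entry by -10 and reducing:
Q⁻¹ =
[    -3/10      1/10 ]
[      2/5       1/5 ]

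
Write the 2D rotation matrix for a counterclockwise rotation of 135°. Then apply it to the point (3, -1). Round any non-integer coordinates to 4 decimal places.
R = [[-√2/2, -√2/2], [√2/2, -√2/2]]; R·(3, -1) = (-1.4142, 2.8284)

Rotation matrix formula: R(θ) = [[cos θ, -sin θ], [sin θ, cos θ]]
For θ = 135°:
cos(135°) = -√2/2
sin(135°) = √2/2
R = [[-√2/2, -√2/2], [√2/2, -√2/2]]
Apply to (3, -1): [-√2/2·3 + (-√2/2)·-1, √2/2·3 + -√2/2·-1] = (-1.4142, 2.8284)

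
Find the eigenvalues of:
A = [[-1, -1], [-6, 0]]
λ = -3, 2

Solve det(A - λI) = 0. For a 2×2 matrix this is λ² - (trace)λ + det = 0.
trace(A) = -1 + 0 = -1.
det(A) = (-1)*(0) - (-1)*(-6) = 0 - 6 = -6.
Characteristic equation: λ² - (-1)λ + (-6) = 0.
Discriminant: (-1)² - 4*(-6) = 1 + 24 = 25.
Roots: λ = (-1 ± √25) / 2 = -3, 2.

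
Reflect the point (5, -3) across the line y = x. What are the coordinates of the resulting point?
(-3, 5)

Reflection across line y = x: (5, -3) → (-3, 5)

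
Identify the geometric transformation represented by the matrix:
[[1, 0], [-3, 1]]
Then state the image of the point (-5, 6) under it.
vertical shear with factor -3; image of (-5, 6) is (-5, 21)

The matrix [[1, 0], [k, 1]] sends (x, y) to (x, -3x + y), leaving the x-coordinate fixed: a vertical shear.
The matrix [[1, 0], [-3, 1]] represents: vertical shear with factor -3.
Applying it to (-5, 6): [1·-5 + 0·6, -3·-5 + 1·6] = (-5, 21).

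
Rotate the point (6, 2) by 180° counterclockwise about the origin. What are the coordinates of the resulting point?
(-6, -2)

Rotation matrix R(θ) = [[cos θ, -sin θ], [sin θ, cos θ]]; for θ = 180°:
R = [[-1, 0], [0, -1]]
Result: R × [6, 2]ᵀ = [-1·6 + (0)·2, 0·6 + (-1)·2]ᵀ = (-6, -2)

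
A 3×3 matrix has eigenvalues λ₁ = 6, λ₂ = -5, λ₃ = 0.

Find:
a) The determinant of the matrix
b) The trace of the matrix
det = 0, trace = 1

Two standard eigenvalue identities:
- det(A) equals the product of the eigenvalues (counted with multiplicity).
- trace(A) equals the sum of the eigenvalues.
det(A) = (6)*(-5)*(0) = 0.
trace(A) = 6 - 5 + 0 = 1.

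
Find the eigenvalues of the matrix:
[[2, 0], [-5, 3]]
λ = 2 and λ = 3

Characteristic equation: det(A - λI) = 0
λ² - (trace)λ + (det) = 0
λ² - (5)λ + (6) = 0
λ² - 5λ + 6 = 0
Solving: λ = 2, 3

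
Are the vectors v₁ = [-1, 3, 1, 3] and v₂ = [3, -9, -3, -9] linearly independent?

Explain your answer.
No, linearly dependent (v₂ = -3·v₁)

Check whether there is a scalar k with v₂ = k·v₁.
Comparing components, k = -3 satisfies -3·[-1, 3, 1, 3] = [3, -9, -3, -9].
Since v₂ is a scalar multiple of v₁, the two vectors are linearly dependent.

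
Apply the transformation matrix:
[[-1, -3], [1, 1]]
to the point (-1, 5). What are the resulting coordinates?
(-14, 4)

Matrix multiplication:
[[-1, -3], [1, 1]] × [-1, 5]ᵀ
= [-1×-1 + -3×5, 1×-1 + 1×5]ᵀ
= [-14.0000, 4.0000]ᵀ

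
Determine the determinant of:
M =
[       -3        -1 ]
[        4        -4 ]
det(M) = 16

For a 2×2 matrix [[a, b], [c, d]], det = a*d - b*c.
det(M) = (-3)*(-4) - (-1)*(4) = 12 + 4 = 16.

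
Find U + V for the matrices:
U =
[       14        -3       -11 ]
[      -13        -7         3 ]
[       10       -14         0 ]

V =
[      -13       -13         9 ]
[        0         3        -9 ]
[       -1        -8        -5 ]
U + V =
[        1       -16        -2 ]
[      -13        -4        -6 ]
[        9       -22        -5 ]

Matrix addition is elementwise: (U+V)[i][j] = U[i][j] + V[i][j].
  (U+V)[0][0] = (14) + (-13) = 1
  (U+V)[0][1] = (-3) + (-13) = -16
  (U+V)[0][2] = (-11) + (9) = -2
  (U+V)[1][0] = (-13) + (0) = -13
  (U+V)[1][1] = (-7) + (3) = -4
  (U+V)[1][2] = (3) + (-9) = -6
  (U+V)[2][0] = (10) + (-1) = 9
  (U+V)[2][1] = (-14) + (-8) = -22
  (U+V)[2][2] = (0) + (-5) = -5
U + V =
[        1       -16        -2 ]
[      -13        -4        -6 ]
[        9       -22        -5 ]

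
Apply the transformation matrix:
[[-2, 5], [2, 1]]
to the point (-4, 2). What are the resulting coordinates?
(18, -6)

Matrix multiplication:
[[-2, 5], [2, 1]] × [-4, 2]ᵀ
= [-2×-4 + 5×2, 2×-4 + 1×2]ᵀ
= [18.0000, -6.0000]ᵀ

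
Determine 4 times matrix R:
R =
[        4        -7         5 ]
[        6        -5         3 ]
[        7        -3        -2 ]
4R =
[       16       -28        20 ]
[       24       -20        12 ]
[       28       -12        -8 ]

Scalar multiplication is elementwise: (4R)[i][j] = 4 * R[i][j].
  (4R)[0][0] = 4 * (4) = 16
  (4R)[0][1] = 4 * (-7) = -28
  (4R)[0][2] = 4 * (5) = 20
  (4R)[1][0] = 4 * (6) = 24
  (4R)[1][1] = 4 * (-5) = -20
  (4R)[1][2] = 4 * (3) = 12
  (4R)[2][0] = 4 * (7) = 28
  (4R)[2][1] = 4 * (-3) = -12
  (4R)[2][2] = 4 * (-2) = -8
4R =
[       16       -28        20 ]
[       24       -20        12 ]
[       28       -12        -8 ]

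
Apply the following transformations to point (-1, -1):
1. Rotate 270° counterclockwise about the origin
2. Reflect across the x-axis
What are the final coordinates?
(-1, -1)

Step 1: Rotate 270° → (-1, 1)
Step 2: Reflect across the x-axis → (-1, -1)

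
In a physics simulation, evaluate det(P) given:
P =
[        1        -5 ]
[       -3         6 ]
det(P) = -9

For a 2×2 matrix [[a, b], [c, d]], det = a*d - b*c.
det(P) = (1)*(6) - (-5)*(-3) = 6 - 15 = -9.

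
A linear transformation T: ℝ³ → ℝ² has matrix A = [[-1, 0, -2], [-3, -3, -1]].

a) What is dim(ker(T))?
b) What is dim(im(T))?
dim(ker) = 1, dim(im) = 2

The two rows are not scalar multiples of one another (no single k satisfies row 2 = k × row 1), so they are linearly independent.
Thus rank(A) = 2.
dim(im(T)) = rank(A) = 2.
By the rank-nullity theorem applied to T: ℝ³ → ℝ², rank(A) + nullity(A) = 3 (the domain dimension), so dim(ker(T)) = 3 - 2 = 1.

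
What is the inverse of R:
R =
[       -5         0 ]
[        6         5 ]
det(R) = -25
R⁻¹ =
[     -1/5         0 ]
[     6/25       1/5 ]

For a 2×2 matrix R = [[a, b], [c, d]] with det(R) ≠ 0, R⁻¹ = (1/det(R)) * [[d, -b], [-c, a]].
det(R) = (-5)*(5) - (0)*(6) = -25 - 0 = -25.
R⁻¹ = (1/-25) * [[5, 0], [-6, -5]].
Dividing each entry by -25 and reducing:
R⁻¹ =
[     -1/5         0 ]
[     6/25       1/5 ]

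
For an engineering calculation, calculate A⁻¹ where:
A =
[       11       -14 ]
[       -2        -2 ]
det(A) = -50
A⁻¹ =
[     1/25     -7/25 ]
[    -1/25    -11/50 ]

For a 2×2 matrix A = [[a, b], [c, d]] with det(A) ≠ 0, A⁻¹ = (1/det(A)) * [[d, -b], [-c, a]].
det(A) = (11)*(-2) - (-14)*(-2) = -22 - 28 = -50.
A⁻¹ = (1/-50) * [[-2, 14], [2, 11]].
Dividing each entry by -50 and reducing:
A⁻¹ =
[     1/25     -7/25 ]
[    -1/25    -11/50 ]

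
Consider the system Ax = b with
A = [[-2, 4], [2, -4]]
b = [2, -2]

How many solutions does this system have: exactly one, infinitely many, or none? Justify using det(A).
Infinitely many solutions

det(A) = (-2)*(-4) - (4)*(2) = 0, so A is singular (column 2 is -2 times column 1).
b = [2, -2] = -1 * column 1 of A, so b lies in the column space of A.
A singular matrix whose right-hand side is in its column space gives a 1-parameter family of solutions — infinitely many.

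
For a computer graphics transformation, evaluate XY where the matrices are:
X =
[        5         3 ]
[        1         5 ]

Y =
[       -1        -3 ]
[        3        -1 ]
XY =
[        4       -18 ]
[       14        -8 ]

Matrix multiplication: (XY)[i][j] = sum over k of X[i][k] * Y[k][j].
  (XY)[0][0] = (5)*(-1) + (3)*(3) = 4
  (XY)[0][1] = (5)*(-3) + (3)*(-1) = -18
  (XY)[1][0] = (1)*(-1) + (5)*(3) = 14
  (XY)[1][1] = (1)*(-3) + (5)*(-1) = -8
XY =
[        4       -18 ]
[       14        -8 ]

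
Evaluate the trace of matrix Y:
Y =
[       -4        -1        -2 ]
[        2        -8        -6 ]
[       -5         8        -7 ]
tr(Y) = -4 - 8 - 7 = -19

The trace of a square matrix is the sum of its diagonal entries.
Diagonal entries of Y: Y[0][0] = -4, Y[1][1] = -8, Y[2][2] = -7.
tr(Y) = -4 - 8 - 7 = -19.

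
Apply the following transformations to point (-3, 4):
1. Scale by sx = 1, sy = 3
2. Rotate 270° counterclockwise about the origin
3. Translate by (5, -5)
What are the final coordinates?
(17, -2)

Step 1: Scale → (-3, 12)
Step 2: Rotate 270° → (12, 3)
Step 3: Translate → (17, -2)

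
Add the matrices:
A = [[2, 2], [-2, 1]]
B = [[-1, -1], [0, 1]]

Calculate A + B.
[[1, 1], [-2, 2]]

Add corresponding elements:
(2)+(-1)=1
(2)+(-1)=1
(-2)+(0)=-2
(1)+(1)=2
A + B = [[1, 1], [-2, 2]]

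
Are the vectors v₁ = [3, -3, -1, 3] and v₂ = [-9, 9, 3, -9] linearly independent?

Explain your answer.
No, linearly dependent (v₂ = -3·v₁)

Check whether there is a scalar k with v₂ = k·v₁.
Comparing components, k = -3 satisfies -3·[3, -3, -1, 3] = [-9, 9, 3, -9].
Since v₂ is a scalar multiple of v₁, the two vectors are linearly dependent.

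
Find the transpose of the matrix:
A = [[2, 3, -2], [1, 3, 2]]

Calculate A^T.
[[2, 1], [3, 3], [-2, 2]]

The transpose sends entry (i,j) to (j,i); rows become columns.
Row 0 of A: [2, 3, -2] -> column 0 of A^T.
Row 1 of A: [1, 3, 2] -> column 1 of A^T.
A^T = [[2, 1], [3, 3], [-2, 2]]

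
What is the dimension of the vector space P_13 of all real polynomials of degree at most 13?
Dimension = 14

A polynomial of degree at most 13 can be written as a₀ + a₁x + a₂x² + … + a_13x^13, with 14 free coefficients a₀, …, a_13.
The set {1, x, x², …, x^13} is a basis: it spans P_13 (every such polynomial is a linear combination of these) and is linearly independent (a polynomial is zero iff all its coefficients are zero).
Therefore dim(P_13) = 13 + 1 = 14.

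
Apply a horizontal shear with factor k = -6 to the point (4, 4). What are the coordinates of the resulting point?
(-20, 4)

Shear matrix for horizontal shear with factor k = -6:
[[1, -6], [0, 1]]
Result: (4, 4) → (-20, 4)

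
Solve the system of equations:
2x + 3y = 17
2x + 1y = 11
x = 4, y = 3

Use elimination (row reduction):
Equation 1: 2x + 3y = 17.
Equation 2: 2x + 1y = 11.
Multiply Eq1 by 2 and Eq2 by 2: 4x + 6y = 34;  4x + 2y = 22.
Subtract: (-4)y = -12, so y = 3.
Back-substitute into Eq1: 2x + 3*(3) = 17, so x = 4.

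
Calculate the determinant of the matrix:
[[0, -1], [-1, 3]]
-1

For a 2×2 matrix [[a, b], [c, d]], det = ad - bc
det = (0)(3) - (-1)(-1) = 0 - 1 = -1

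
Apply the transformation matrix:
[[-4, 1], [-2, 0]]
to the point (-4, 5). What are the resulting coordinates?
(21, 8)

Matrix multiplication:
[[-4, 1], [-2, 0]] × [-4, 5]ᵀ
= [-4×-4 + 1×5, -2×-4 + 0×5]ᵀ
= [21.0000, 8.0000]ᵀ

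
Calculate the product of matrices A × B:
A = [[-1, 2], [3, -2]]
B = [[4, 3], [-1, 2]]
[[-6, 1], [14, 5]]

Matrix multiplication:
C[0][0] = -1×4 + 2×-1 = -6
C[0][1] = -1×3 + 2×2 = 1
C[1][0] = 3×4 + -2×-1 = 14
C[1][1] = 3×3 + -2×2 = 5
Result: [[-6, 1], [14, 5]]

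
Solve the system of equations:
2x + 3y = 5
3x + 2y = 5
x = 1, y = 1

Use elimination (row reduction):
Equation 1: 2x + 3y = 5.
Equation 2: 3x + 2y = 5.
Multiply Eq1 by 3 and Eq2 by 2: 6x + 9y = 15;  6x + 4y = 10.
Subtract: (-5)y = -5, so y = 1.
Back-substitute into Eq1: 2x + 3*(1) = 5, so x = 1.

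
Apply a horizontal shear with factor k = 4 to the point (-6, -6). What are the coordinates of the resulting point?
(-30, -6)

Shear matrix for horizontal shear with factor k = 4:
[[1, 4], [0, 1]]
Result: (-6, -6) → (-30, -6)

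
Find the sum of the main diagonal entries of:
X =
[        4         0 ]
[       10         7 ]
tr(X) = 4 + 7 = 11

The trace of a square matrix is the sum of its diagonal entries.
Diagonal entries of X: X[0][0] = 4, X[1][1] = 7.
tr(X) = 4 + 7 = 11.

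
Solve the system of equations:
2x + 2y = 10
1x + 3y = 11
x = 2, y = 3

Use elimination (row reduction):
Equation 1: 2x + 2y = 10.
Equation 2: 1x + 3y = 11.
Multiply Eq1 by 1 and Eq2 by 2: 2x + 2y = 10;  2x + 6y = 22.
Subtract: (4)y = 12, so y = 3.
Back-substitute into Eq1: 2x + 2*(3) = 10, so x = 2.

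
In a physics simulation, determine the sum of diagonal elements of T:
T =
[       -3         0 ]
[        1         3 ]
tr(T) = -3 + 3 = 0

The trace of a square matrix is the sum of its diagonal entries.
Diagonal entries of T: T[0][0] = -3, T[1][1] = 3.
tr(T) = -3 + 3 = 0.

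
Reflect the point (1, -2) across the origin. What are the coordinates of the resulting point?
(-1, 2)

Reflection across origin: (1, -2) → (-1, 2)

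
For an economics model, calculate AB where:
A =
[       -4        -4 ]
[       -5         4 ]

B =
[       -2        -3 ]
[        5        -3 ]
AB =
[      -12        24 ]
[       30         3 ]

Matrix multiplication: (AB)[i][j] = sum over k of A[i][k] * B[k][j].
  (AB)[0][0] = (-4)*(-2) + (-4)*(5) = -12
  (AB)[0][1] = (-4)*(-3) + (-4)*(-3) = 24
  (AB)[1][0] = (-5)*(-2) + (4)*(5) = 30
  (AB)[1][1] = (-5)*(-3) + (4)*(-3) = 3
AB =
[      -12        24 ]
[       30         3 ]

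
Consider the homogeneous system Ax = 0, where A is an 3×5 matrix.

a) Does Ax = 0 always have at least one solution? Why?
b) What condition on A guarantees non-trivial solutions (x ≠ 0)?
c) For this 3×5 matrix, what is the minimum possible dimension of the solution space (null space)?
a) Yes, x = 0 is always a solution. b) When A has linearly dependent columns (rank < n). c) Minimum nullity = 2.

a) x = 0 satisfies A·0 = 0, so the zero vector is always a solution.
b) Non-trivial solutions exist iff the columns of A are linearly dependent, equivalently rank(A) < n (the number of columns).
c) By rank-nullity, rank(A) + nullity(A) = n = 5. Since A has only 3 rows, rank(A) ≤ 3, so nullity(A) ≥ 5 - 3 = 2.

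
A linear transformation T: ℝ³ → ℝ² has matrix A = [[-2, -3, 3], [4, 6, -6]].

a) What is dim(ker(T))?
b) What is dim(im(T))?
dim(ker) = 2, dim(im) = 1

Observe that row 2 = -2 × row 1 (so the rows are linearly dependent).
Thus rank(A) = 1 (only one linearly independent row).
dim(im(T)) = rank(A) = 1.
By the rank-nullity theorem applied to T: ℝ³ → ℝ², rank(A) + nullity(A) = 3 (the domain dimension), so dim(ker(T)) = 3 - 1 = 2.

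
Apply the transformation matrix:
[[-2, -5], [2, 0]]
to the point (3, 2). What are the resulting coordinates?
(-16, 6)

Matrix multiplication:
[[-2, -5], [2, 0]] × [3, 2]ᵀ
= [-2×3 + -5×2, 2×3 + 0×2]ᵀ
= [-16.0000, 6.0000]ᵀ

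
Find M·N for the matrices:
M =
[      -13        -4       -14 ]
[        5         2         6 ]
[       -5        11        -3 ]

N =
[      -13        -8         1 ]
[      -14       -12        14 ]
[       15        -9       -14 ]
MN =
[       15       278       127 ]
[       -3      -118       -51 ]
[     -134       -65       191 ]

Matrix multiplication: (MN)[i][j] = sum over k of M[i][k] * N[k][j].
  (MN)[0][0] = (-13)*(-13) + (-4)*(-14) + (-14)*(15) = 15
  (MN)[0][1] = (-13)*(-8) + (-4)*(-12) + (-14)*(-9) = 278
  (MN)[0][2] = (-13)*(1) + (-4)*(14) + (-14)*(-14) = 127
  (MN)[1][0] = (5)*(-13) + (2)*(-14) + (6)*(15) = -3
  (MN)[1][1] = (5)*(-8) + (2)*(-12) + (6)*(-9) = -118
  (MN)[1][2] = (5)*(1) + (2)*(14) + (6)*(-14) = -51
  (MN)[2][0] = (-5)*(-13) + (11)*(-14) + (-3)*(15) = -134
  (MN)[2][1] = (-5)*(-8) + (11)*(-12) + (-3)*(-9) = -65
  (MN)[2][2] = (-5)*(1) + (11)*(14) + (-3)*(-14) = 191
MN =
[       15       278       127 ]
[       -3      -118       -51 ]
[     -134       -65       191 ]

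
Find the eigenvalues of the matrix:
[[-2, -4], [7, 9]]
λ = 2 and λ = 5

Characteristic equation: det(A - λI) = 0
λ² - (trace)λ + (det) = 0
λ² - (7)λ + (10) = 0
λ² - 7λ + 10 = 0
Solving: λ = 2, 5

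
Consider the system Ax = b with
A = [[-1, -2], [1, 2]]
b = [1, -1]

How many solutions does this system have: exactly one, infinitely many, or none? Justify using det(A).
Infinitely many solutions

det(A) = (-1)*(2) - (-2)*(1) = 0, so A is singular (column 2 is 2 times column 1).
b = [1, -1] = -1 * column 1 of A, so b lies in the column space of A.
A singular matrix whose right-hand side is in its column space gives a 1-parameter family of solutions — infinitely many.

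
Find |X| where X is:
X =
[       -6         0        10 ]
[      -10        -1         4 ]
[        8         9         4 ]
det(X) = -580

Expand along row 0 (cofactor expansion): det(X) = a*(e*i - f*h) - b*(d*i - f*g) + c*(d*h - e*g), where the 3×3 is [[a, b, c], [d, e, f], [g, h, i]].
Minor M_00 = (-1)*(4) - (4)*(9) = -4 - 36 = -40.
Minor M_01 = (-10)*(4) - (4)*(8) = -40 - 32 = -72.
Minor M_02 = (-10)*(9) - (-1)*(8) = -90 + 8 = -82.
det(X) = (-6)*(-40) - (0)*(-72) + (10)*(-82) = 240 + 0 - 820 = -580.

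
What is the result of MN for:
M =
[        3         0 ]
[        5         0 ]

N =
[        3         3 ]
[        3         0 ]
MN =
[        9         9 ]
[       15        15 ]

Matrix multiplication: (MN)[i][j] = sum over k of M[i][k] * N[k][j].
  (MN)[0][0] = (3)*(3) + (0)*(3) = 9
  (MN)[0][1] = (3)*(3) + (0)*(0) = 9
  (MN)[1][0] = (5)*(3) + (0)*(3) = 15
  (MN)[1][1] = (5)*(3) + (0)*(0) = 15
MN =
[        9         9 ]
[       15        15 ]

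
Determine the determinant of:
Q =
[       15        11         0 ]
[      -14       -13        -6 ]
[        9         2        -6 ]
det(Q) = -168

Expand along row 0 (cofactor expansion): det(Q) = a*(e*i - f*h) - b*(d*i - f*g) + c*(d*h - e*g), where the 3×3 is [[a, b, c], [d, e, f], [g, h, i]].
Minor M_00 = (-13)*(-6) - (-6)*(2) = 78 + 12 = 90.
Minor M_01 = (-14)*(-6) - (-6)*(9) = 84 + 54 = 138.
Minor M_02 = (-14)*(2) - (-13)*(9) = -28 + 117 = 89.
det(Q) = (15)*(90) - (11)*(138) + (0)*(89) = 1350 - 1518 + 0 = -168.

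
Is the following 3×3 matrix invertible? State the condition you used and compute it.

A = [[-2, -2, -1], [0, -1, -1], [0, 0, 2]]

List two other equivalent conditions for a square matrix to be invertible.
Yes, invertible; det(A) = 4 ≠ 0. Equivalent conditions: rank(A) = 3; Ax = 0 has only the trivial solution; 0 is not an eigenvalue; the columns of A are linearly independent.

To check invertibility, compute det(A).
The given matrix is triangular, so det(A) equals the product of its diagonal entries = 4 ≠ 0.
Since det(A) ≠ 0, A is invertible.
Equivalent conditions for a square matrix A to be invertible:
- rank(A) = 3 (full rank).
- The homogeneous system Ax = 0 has only the trivial solution x = 0.
- 0 is not an eigenvalue of A.
- The columns (equivalently rows) of A are linearly independent.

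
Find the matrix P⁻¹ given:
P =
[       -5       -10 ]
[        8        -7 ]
det(P) = 115
P⁻¹ =
[   -7/115      2/23 ]
[   -8/115     -1/23 ]

For a 2×2 matrix P = [[a, b], [c, d]] with det(P) ≠ 0, P⁻¹ = (1/det(P)) * [[d, -b], [-c, a]].
det(P) = (-5)*(-7) - (-10)*(8) = 35 + 80 = 115.
P⁻¹ = (1/115) * [[-7, 10], [-8, -5]].
Dividing each entry by 115 and reducing:
P⁻¹ =
[   -7/115      2/23 ]
[   -8/115     -1/23 ]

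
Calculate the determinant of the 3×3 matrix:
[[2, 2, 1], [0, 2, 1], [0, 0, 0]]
0

Expansion along first row:
det = 2·det([[2,1],[0,0]]) - 2·det([[0,1],[0,0]]) + 1·det([[0,2],[0,0]])
    = 2·(2·0 - 1·0) - 2·(0·0 - 1·0) + 1·(0·0 - 2·0)
    = 2·0 - 2·0 + 1·0
    = 0 + 0 + 0 = 0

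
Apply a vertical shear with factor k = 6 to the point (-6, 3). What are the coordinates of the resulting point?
(-6, -33)

Shear matrix for vertical shear with factor k = 6:
[[1, 0], [6, 1]]
Result: (-6, 3) → (-6, -33)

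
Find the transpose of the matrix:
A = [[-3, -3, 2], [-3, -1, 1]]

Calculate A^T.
[[-3, -3], [-3, -1], [2, 1]]

The transpose sends entry (i,j) to (j,i); rows become columns.
Row 0 of A: [-3, -3, 2] -> column 0 of A^T.
Row 1 of A: [-3, -1, 1] -> column 1 of A^T.
A^T = [[-3, -3], [-3, -1], [2, 1]]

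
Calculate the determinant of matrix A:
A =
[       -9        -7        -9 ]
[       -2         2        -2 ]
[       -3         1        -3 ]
det(A) = 0

Expand along row 0 (cofactor expansion): det(A) = a*(e*i - f*h) - b*(d*i - f*g) + c*(d*h - e*g), where the 3×3 is [[a, b, c], [d, e, f], [g, h, i]].
Minor M_00 = (2)*(-3) - (-2)*(1) = -6 + 2 = -4.
Minor M_01 = (-2)*(-3) - (-2)*(-3) = 6 - 6 = 0.
Minor M_02 = (-2)*(1) - (2)*(-3) = -2 + 6 = 4.
det(A) = (-9)*(-4) - (-7)*(0) + (-9)*(4) = 36 + 0 - 36 = 0.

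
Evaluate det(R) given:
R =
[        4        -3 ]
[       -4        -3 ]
det(R) = -24

For a 2×2 matrix [[a, b], [c, d]], det = a*d - b*c.
det(R) = (4)*(-3) - (-3)*(-4) = -12 - 12 = -24.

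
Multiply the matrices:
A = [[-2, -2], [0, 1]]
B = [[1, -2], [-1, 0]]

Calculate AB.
[[0, 4], [-1, 0]]

Each entry (i,j) of AB = sum over k of A[i][k]*B[k][j].
(AB)[0][0] = (-2)*(1) + (-2)*(-1) = 0
(AB)[0][1] = (-2)*(-2) + (-2)*(0) = 4
(AB)[1][0] = (0)*(1) + (1)*(-1) = -1
(AB)[1][1] = (0)*(-2) + (1)*(0) = 0
AB = [[0, 4], [-1, 0]]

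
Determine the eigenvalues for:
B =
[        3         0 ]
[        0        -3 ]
λ = -3, 3

Solve det(B - λI) = 0. For a 2×2 matrix the characteristic equation is λ² - (trace)λ + det = 0.
trace(B) = a + d = 3 - 3 = 0.
det(B) = a*d - b*c = (3)*(-3) - (0)*(0) = -9 - 0 = -9.
Characteristic equation: λ² - (0)λ + (-9) = 0.
Discriminant = (0)² - 4*(-9) = 0 + 36 = 36.
λ = (0 ± √36) / 2 = (0 ± 6) / 2 = -3, 3.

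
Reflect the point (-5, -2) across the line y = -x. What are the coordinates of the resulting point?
(2, 5)

Reflection across line y = -x: (-5, -2) → (2, 5)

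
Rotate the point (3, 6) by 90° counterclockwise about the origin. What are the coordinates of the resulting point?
(-6, 3)

Rotation matrix R(θ) = [[cos θ, -sin θ], [sin θ, cos θ]]; for θ = 90°:
R = [[0, -1], [1, 0]]
Result: R × [3, 6]ᵀ = [0·3 + (-1)·6, 1·3 + (0)·6]ᵀ = (-6, 3)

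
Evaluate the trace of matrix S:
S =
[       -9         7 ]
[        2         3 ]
tr(S) = -9 + 3 = -6

The trace of a square matrix is the sum of its diagonal entries.
Diagonal entries of S: S[0][0] = -9, S[1][1] = 3.
tr(S) = -9 + 3 = -6.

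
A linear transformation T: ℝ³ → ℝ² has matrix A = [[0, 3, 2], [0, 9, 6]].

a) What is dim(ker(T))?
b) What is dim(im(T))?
dim(ker) = 2, dim(im) = 1

Observe that row 2 = 3 × row 1 (so the rows are linearly dependent).
Thus rank(A) = 1 (only one linearly independent row).
dim(im(T)) = rank(A) = 1.
By the rank-nullity theorem applied to T: ℝ³ → ℝ², rank(A) + nullity(A) = 3 (the domain dimension), so dim(ker(T)) = 3 - 1 = 2.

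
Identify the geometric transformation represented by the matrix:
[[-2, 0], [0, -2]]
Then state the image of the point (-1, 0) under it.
uniform scaling by factor -2; image of (-1, 0) is (2, 0)

This is a diagonal matrix with equal entries -2, so it scales both axes by the same factor -2.
The matrix [[-2, 0], [0, -2]] represents: uniform scaling by factor -2.
Applying it to (-1, 0): [-2·-1 + 0·0, 0·-1 + -2·0] = (2, 0).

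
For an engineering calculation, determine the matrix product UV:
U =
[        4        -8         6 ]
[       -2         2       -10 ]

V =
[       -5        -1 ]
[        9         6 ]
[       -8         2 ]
UV =
[     -140       -40 ]
[      108        -6 ]

Matrix multiplication: (UV)[i][j] = sum over k of U[i][k] * V[k][j].
  (UV)[0][0] = (4)*(-5) + (-8)*(9) + (6)*(-8) = -140
  (UV)[0][1] = (4)*(-1) + (-8)*(6) + (6)*(2) = -40
  (UV)[1][0] = (-2)*(-5) + (2)*(9) + (-10)*(-8) = 108
  (UV)[1][1] = (-2)*(-1) + (2)*(6) + (-10)*(2) = -6
UV =
[     -140       -40 ]
[      108        -6 ]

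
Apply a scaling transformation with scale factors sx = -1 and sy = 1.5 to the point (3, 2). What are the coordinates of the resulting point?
(-3, 3.0)

Scaling matrix:
[[-1, 0], [0, 1.50]]
Result: (3 × -1, 2 × 1.5) = (-3, 3.0)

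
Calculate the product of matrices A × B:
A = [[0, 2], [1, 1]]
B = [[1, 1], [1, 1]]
[[2, 2], [2, 2]]

Matrix multiplication:
C[0][0] = 0×1 + 2×1 = 2
C[0][1] = 0×1 + 2×1 = 2
C[1][0] = 1×1 + 1×1 = 2
C[1][1] = 1×1 + 1×1 = 2
Result: [[2, 2], [2, 2]]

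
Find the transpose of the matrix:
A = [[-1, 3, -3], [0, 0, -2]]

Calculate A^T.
[[-1, 0], [3, 0], [-3, -2]]

The transpose sends entry (i,j) to (j,i); rows become columns.
Row 0 of A: [-1, 3, -3] -> column 0 of A^T.
Row 1 of A: [0, 0, -2] -> column 1 of A^T.
A^T = [[-1, 0], [3, 0], [-3, -2]]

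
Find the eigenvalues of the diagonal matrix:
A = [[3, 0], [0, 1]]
λ₁ = 3, λ₂ = 1

The characteristic polynomial of A is det(A - λI) = (3 - λ)(1 - λ) = 0.
The roots are λ = 3 and λ = 1, so the eigenvalues are the diagonal entries.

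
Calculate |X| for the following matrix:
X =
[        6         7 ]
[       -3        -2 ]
det(X) = 9

For a 2×2 matrix [[a, b], [c, d]], det = a*d - b*c.
det(X) = (6)*(-2) - (7)*(-3) = -12 + 21 = 9.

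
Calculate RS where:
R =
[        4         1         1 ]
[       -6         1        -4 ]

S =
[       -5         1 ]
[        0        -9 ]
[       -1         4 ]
RS =
[      -21        -1 ]
[       34       -31 ]

Matrix multiplication: (RS)[i][j] = sum over k of R[i][k] * S[k][j].
  (RS)[0][0] = (4)*(-5) + (1)*(0) + (1)*(-1) = -21
  (RS)[0][1] = (4)*(1) + (1)*(-9) + (1)*(4) = -1
  (RS)[1][0] = (-6)*(-5) + (1)*(0) + (-4)*(-1) = 34
  (RS)[1][1] = (-6)*(1) + (1)*(-9) + (-4)*(4) = -31
RS =
[      -21        -1 ]
[       34       -31 ]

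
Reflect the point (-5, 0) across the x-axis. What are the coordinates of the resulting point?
(-5, 0)

Reflection across x-axis: (-5, 0) → (-5, 0)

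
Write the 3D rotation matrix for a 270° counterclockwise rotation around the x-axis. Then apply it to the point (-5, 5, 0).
R = [[1, 0, 0], [0, 0, 1], [0, -1, 0]]; R·(-5, 5, 0) = (-5, 0, -5)

Rotation matrix for 270° around x-axis:
cos(270°) = 0, sin(270°) = -1
R = [[1, 0, 0], [0, 0, 1], [0, -1, 0]]
Apply to (-5, 5, 0): R·[-5, 5, 0]ᵀ = (-5, 0, -5)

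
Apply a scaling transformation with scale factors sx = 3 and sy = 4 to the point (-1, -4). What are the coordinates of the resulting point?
(-3, -16)

Scaling matrix:
[[3, 0], [0, 4]]
Result: (-1 × 3, -4 × 4) = (-3, -16)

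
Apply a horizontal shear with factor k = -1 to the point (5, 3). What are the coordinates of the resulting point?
(2, 3)

Shear matrix for horizontal shear with factor k = -1:
[[1, -1], [0, 1]]
Result: (5, 3) → (2, 3)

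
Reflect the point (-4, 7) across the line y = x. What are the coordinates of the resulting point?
(7, -4)

Reflection across line y = x: (-4, 7) → (7, -4)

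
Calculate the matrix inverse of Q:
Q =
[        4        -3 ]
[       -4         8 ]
det(Q) = 20
Q⁻¹ =
[      2/5      3/20 ]
[      1/5       1/5 ]

For a 2×2 matrix Q = [[a, b], [c, d]] with det(Q) ≠ 0, Q⁻¹ = (1/det(Q)) * [[d, -b], [-c, a]].
det(Q) = (4)*(8) - (-3)*(-4) = 32 - 12 = 20.
Q⁻¹ = (1/20) * [[8, 3], [4, 4]].
Dividing each entry by 20 and reducing:
Q⁻¹ =
[      2/5      3/20 ]
[      1/5       1/5 ]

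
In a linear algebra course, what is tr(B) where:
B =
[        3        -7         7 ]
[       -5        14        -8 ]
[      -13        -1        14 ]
tr(B) = 3 + 14 + 14 = 31

The trace of a square matrix is the sum of its diagonal entries.
Diagonal entries of B: B[0][0] = 3, B[1][1] = 14, B[2][2] = 14.
tr(B) = 3 + 14 + 14 = 31.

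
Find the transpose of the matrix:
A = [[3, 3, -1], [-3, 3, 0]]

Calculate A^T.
[[3, -3], [3, 3], [-1, 0]]

The transpose sends entry (i,j) to (j,i); rows become columns.
Row 0 of A: [3, 3, -1] -> column 0 of A^T.
Row 1 of A: [-3, 3, 0] -> column 1 of A^T.
A^T = [[3, -3], [3, 3], [-1, 0]]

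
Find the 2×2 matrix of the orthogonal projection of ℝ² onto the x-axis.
[[1, 0], [0, 0]]

The orthogonal projection onto the line spanned by a nonzero vector u = (a, b) has matrix P = (u uᵀ) / (uᵀ u) = (1/(a² + b²)) · [[a², ab], [ab, b²]].
Here u = (1, 0), so a² + b² = 1 + 0 = 1.
P = (1/1) · [[1, 0], [0, 0]] = [[1, 0], [0, 0]].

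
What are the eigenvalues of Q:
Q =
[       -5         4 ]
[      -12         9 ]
λ = 1, 3

Solve det(Q - λI) = 0. For a 2×2 matrix the characteristic equation is λ² - (trace)λ + det = 0.
trace(Q) = a + d = -5 + 9 = 4.
det(Q) = a*d - b*c = (-5)*(9) - (4)*(-12) = -45 + 48 = 3.
Characteristic equation: λ² - (4)λ + (3) = 0.
Discriminant = (4)² - 4*(3) = 16 - 12 = 4.
λ = (4 ± √4) / 2 = (4 ± 2) / 2 = 1, 3.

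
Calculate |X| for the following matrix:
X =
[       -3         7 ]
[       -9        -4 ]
det(X) = 75

For a 2×2 matrix [[a, b], [c, d]], det = a*d - b*c.
det(X) = (-3)*(-4) - (7)*(-9) = 12 + 63 = 75.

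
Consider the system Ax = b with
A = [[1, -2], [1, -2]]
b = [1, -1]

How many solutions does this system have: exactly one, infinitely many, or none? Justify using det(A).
No solution

det(A) = (1)*(-2) - (-2)*(1) = 0, so A is singular.
The column space of A is span(column 1) = span([1, 1]).
b = [1, -1] is not a scalar multiple of column 1, so b ∉ column space and the system is inconsistent — no solution.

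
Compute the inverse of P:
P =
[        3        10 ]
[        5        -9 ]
det(P) = -77
P⁻¹ =
[     9/77     10/77 ]
[     5/77     -3/77 ]

For a 2×2 matrix P = [[a, b], [c, d]] with det(P) ≠ 0, P⁻¹ = (1/det(P)) * [[d, -b], [-c, a]].
det(P) = (3)*(-9) - (10)*(5) = -27 - 50 = -77.
P⁻¹ = (1/-77) * [[-9, -10], [-5, 3]].
Dividing each entry by -77 and reducing:
P⁻¹ =
[     9/77     10/77 ]
[     5/77     -3/77 ]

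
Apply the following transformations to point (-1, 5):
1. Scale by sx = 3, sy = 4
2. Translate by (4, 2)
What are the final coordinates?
(1, 22)

Step 1: Scale (-1, 5) by (sx, sy) = (3, 4) → (-3, 20)
Step 2: Translate by (4, 2) → (1, 22)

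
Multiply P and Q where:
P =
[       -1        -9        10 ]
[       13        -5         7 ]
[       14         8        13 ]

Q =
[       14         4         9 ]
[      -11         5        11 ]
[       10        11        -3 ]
PQ =
[      185        61      -138 ]
[      307       104        41 ]
[      238       239       175 ]

Matrix multiplication: (PQ)[i][j] = sum over k of P[i][k] * Q[k][j].
  (PQ)[0][0] = (-1)*(14) + (-9)*(-11) + (10)*(10) = 185
  (PQ)[0][1] = (-1)*(4) + (-9)*(5) + (10)*(11) = 61
  (PQ)[0][2] = (-1)*(9) + (-9)*(11) + (10)*(-3) = -138
  (PQ)[1][0] = (13)*(14) + (-5)*(-11) + (7)*(10) = 307
  (PQ)[1][1] = (13)*(4) + (-5)*(5) + (7)*(11) = 104
  (PQ)[1][2] = (13)*(9) + (-5)*(11) + (7)*(-3) = 41
  (PQ)[2][0] = (14)*(14) + (8)*(-11) + (13)*(10) = 238
  (PQ)[2][1] = (14)*(4) + (8)*(5) + (13)*(11) = 239
  (PQ)[2][2] = (14)*(9) + (8)*(11) + (13)*(-3) = 175
PQ =
[      185        61      -138 ]
[      307       104        41 ]
[      238       239       175 ]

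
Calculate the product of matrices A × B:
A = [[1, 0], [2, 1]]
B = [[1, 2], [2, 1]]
[[1, 2], [4, 5]]

Matrix multiplication:
C[0][0] = 1×1 + 0×2 = 1
C[0][1] = 1×2 + 0×1 = 2
C[1][0] = 2×1 + 1×2 = 4
C[1][1] = 2×2 + 1×1 = 5
Result: [[1, 2], [4, 5]]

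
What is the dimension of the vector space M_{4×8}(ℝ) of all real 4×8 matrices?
Dimension = 32

A real 4×8 matrix is determined by its 4·8 = 32 independent entries.
A standard basis is {E_ij : 1 ≤ i ≤ 4, 1 ≤ j ≤ 8}, where E_ij has a 1 in position (i, j) and 0 elsewhere — there are 32 such matrices, and they are linearly independent and span M_{4×8}(ℝ).
Therefore dim(M_{4×8}(ℝ)) = 32.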